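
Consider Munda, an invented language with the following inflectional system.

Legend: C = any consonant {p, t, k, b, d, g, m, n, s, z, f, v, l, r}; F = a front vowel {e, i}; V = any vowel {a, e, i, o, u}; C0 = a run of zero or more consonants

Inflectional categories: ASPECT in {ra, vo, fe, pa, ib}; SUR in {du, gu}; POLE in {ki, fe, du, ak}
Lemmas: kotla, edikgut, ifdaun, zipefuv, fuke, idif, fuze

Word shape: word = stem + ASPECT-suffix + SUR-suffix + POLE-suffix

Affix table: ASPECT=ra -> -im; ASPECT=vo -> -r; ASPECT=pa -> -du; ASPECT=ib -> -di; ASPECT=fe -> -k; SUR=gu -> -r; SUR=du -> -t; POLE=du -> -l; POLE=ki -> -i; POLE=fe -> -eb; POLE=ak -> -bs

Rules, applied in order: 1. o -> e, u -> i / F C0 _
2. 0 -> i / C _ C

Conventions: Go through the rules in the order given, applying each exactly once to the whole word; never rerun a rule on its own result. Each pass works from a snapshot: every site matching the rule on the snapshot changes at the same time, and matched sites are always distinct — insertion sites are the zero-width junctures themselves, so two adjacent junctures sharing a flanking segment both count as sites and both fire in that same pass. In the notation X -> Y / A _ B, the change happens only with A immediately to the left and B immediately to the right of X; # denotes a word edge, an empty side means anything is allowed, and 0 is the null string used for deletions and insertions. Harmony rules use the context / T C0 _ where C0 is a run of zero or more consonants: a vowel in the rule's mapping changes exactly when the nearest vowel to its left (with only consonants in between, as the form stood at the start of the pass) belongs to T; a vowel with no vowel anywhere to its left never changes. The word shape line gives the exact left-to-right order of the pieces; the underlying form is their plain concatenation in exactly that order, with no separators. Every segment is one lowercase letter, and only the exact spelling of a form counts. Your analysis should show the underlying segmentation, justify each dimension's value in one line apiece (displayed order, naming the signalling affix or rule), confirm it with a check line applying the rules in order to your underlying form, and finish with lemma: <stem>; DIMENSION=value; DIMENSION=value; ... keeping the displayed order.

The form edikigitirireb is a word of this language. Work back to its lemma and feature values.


underlying: edikgut-r-r-eb
ASPECT=vo - signalled by the affix -r
SUR=gu - signalled by the affix -r
POLE=fe - signalled by the affix -eb
check: edikgutrreb -> edikgitrreb -> edikigitirireb
lemma: edikgut; ASPECT=vo; SUR=gu; POLE=fe


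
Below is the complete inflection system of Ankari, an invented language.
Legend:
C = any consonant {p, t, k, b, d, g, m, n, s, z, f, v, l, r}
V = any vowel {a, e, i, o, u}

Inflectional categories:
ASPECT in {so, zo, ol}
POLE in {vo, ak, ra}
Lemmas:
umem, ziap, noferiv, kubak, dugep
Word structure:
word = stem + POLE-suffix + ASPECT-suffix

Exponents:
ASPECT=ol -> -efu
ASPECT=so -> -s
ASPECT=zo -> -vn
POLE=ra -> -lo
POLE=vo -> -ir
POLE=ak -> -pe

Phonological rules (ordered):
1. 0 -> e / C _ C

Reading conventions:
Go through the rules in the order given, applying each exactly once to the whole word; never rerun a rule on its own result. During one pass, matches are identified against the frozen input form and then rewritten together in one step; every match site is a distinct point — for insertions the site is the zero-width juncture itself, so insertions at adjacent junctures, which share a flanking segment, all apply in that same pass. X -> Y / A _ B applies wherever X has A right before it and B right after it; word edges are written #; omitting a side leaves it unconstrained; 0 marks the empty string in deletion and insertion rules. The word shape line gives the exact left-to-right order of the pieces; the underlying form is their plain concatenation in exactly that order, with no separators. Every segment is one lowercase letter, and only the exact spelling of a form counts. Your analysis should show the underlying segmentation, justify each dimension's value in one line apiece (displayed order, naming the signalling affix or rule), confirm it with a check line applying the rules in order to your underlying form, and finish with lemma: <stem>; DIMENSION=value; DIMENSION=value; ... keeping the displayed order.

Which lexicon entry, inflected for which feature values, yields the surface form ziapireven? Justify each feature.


underlying: ziap-ir-vn
ASPECT=zo - signalled by the affix -vn
POLE=vo - signalled by the affix -ir
check: ziapirvn -> ziapireven
lemma: ziap; ASPECT=zo; POLE=vo


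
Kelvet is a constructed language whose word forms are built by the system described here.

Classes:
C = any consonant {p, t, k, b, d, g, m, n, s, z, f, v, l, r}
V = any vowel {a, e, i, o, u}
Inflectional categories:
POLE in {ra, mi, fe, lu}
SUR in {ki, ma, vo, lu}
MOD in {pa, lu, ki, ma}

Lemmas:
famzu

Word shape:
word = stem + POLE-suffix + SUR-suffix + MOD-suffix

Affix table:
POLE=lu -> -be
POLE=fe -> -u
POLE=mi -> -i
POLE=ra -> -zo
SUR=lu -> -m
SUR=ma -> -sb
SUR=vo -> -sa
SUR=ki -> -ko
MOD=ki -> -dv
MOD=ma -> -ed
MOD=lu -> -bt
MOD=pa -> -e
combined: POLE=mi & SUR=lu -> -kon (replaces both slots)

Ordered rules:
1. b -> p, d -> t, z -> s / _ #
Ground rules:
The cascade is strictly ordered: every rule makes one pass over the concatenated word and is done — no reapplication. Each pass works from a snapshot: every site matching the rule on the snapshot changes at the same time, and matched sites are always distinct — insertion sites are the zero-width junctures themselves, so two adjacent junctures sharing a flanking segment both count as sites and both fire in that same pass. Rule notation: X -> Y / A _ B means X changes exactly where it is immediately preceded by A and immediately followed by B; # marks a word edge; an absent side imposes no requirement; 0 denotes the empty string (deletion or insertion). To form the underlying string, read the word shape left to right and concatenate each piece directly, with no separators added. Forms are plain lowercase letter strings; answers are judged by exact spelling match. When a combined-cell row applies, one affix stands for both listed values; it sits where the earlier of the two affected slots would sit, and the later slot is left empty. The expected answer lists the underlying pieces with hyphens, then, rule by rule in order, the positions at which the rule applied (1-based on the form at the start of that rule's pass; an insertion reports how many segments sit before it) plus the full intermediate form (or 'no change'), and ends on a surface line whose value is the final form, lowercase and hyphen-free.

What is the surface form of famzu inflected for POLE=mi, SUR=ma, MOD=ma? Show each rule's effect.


underlying: famzu-i-sb-ed
1. b -> p, d -> t, z -> s / _ #: fires at position(s) 10: famzuisbet
surface: famzuisbet


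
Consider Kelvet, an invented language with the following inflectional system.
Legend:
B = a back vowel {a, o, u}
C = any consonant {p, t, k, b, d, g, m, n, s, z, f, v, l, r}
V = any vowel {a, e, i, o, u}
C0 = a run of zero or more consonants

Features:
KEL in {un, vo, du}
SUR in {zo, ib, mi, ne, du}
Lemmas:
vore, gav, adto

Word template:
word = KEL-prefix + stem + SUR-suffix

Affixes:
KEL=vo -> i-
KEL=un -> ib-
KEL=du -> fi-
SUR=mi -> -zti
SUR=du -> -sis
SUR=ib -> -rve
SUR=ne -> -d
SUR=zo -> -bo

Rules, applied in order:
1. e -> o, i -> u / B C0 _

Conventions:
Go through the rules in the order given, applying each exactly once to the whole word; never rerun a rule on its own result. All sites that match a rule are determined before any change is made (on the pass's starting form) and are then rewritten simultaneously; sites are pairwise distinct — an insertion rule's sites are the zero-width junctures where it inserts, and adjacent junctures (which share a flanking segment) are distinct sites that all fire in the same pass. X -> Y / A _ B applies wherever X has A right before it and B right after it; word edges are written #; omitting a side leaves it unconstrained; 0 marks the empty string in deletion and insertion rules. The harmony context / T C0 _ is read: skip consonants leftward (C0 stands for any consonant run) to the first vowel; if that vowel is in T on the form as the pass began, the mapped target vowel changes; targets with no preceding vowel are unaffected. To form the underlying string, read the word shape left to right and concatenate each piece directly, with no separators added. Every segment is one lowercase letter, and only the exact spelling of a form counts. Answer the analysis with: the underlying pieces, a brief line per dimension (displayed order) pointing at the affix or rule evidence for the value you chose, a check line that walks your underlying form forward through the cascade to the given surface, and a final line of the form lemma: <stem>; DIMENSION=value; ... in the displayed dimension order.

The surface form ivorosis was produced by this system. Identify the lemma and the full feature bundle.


underlying: i-vore-sis
KEL=vo - signalled by the affix i-
SUR=du - signalled by the affix -sis
check: ivoresis -> ivorosis
lemma: vore; KEL=vo; SUR=du


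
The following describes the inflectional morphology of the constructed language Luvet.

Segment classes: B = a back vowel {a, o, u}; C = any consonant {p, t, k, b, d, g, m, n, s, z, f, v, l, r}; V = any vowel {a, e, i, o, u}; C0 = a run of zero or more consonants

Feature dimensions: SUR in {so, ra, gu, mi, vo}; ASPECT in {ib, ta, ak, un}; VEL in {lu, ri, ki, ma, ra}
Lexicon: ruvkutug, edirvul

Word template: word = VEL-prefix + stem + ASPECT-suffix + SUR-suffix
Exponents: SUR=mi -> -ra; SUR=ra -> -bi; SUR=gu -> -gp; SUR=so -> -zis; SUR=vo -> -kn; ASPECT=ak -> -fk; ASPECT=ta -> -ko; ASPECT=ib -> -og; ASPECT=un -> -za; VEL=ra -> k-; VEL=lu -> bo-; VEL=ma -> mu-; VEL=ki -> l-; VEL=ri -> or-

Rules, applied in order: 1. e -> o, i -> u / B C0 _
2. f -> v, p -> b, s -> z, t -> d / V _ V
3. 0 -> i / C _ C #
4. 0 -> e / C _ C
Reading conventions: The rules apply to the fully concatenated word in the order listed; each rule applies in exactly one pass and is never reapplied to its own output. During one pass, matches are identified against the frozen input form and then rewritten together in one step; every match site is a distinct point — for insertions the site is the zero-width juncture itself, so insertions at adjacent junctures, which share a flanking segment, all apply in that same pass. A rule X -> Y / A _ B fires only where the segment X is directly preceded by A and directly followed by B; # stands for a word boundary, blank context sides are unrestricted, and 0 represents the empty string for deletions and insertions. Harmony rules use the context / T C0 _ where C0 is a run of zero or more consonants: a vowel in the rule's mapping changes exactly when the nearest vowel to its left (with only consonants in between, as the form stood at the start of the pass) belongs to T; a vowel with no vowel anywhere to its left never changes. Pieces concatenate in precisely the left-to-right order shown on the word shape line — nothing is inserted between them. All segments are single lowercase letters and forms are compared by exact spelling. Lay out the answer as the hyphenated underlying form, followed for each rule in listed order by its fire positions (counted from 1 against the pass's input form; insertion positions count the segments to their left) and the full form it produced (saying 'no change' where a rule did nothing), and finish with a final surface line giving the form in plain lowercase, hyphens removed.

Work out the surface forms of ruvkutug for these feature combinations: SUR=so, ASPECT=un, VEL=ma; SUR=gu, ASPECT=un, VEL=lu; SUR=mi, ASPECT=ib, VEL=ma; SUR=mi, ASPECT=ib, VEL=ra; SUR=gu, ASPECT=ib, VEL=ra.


cell SUR=so, ASPECT=un, VEL=ma:
underlying: mu-ruvkutug-za-zis
1. e -> o, i -> u / B C0 _: fires at position(s) 14: muruvkutugzazus
2. f -> v, p -> b, s -> z, t -> d / V _ V: fires at position(s) 8: muruvkudugzazus
3. 0 -> i / C _ C #: no change
4. 0 -> e / C _ C: inserts after position(s) 5, 10: muruvekudugezazus
surface: muruvekudugezazus

cell SUR=gu, ASPECT=un, VEL=lu:
underlying: bo-ruvkutug-za-gp
1. e -> o, i -> u / B C0 _: no change
2. f -> v, p -> b, s -> z, t -> d / V _ V: fires at position(s) 8: boruvkudugzagp
3. 0 -> i / C _ C #: inserts after position(s) 13: boruvkudugzagip
4. 0 -> e / C _ C: inserts after position(s) 5, 10: boruvekudugezagip
surface: boruvekudugezagip

cell SUR=mi, ASPECT=ib, VEL=ma:
underlying: mu-ruvkutug-og-ra
1. e -> o, i -> u / B C0 _: no change
2. f -> v, p -> b, s -> z, t -> d / V _ V: fires at position(s) 8: muruvkudugogra
3. 0 -> i / C _ C #: no change
4. 0 -> e / C _ C: inserts after position(s) 5, 12: muruvekudugogera
surface: muruvekudugogera

cell SUR=mi, ASPECT=ib, VEL=ra:
underlying: k-ruvkutug-og-ra
1. e -> o, i -> u / B C0 _: no change
2. f -> v, p -> b, s -> z, t -> d / V _ V: fires at position(s) 7: kruvkudugogra
3. 0 -> i / C _ C #: no change
4. 0 -> e / C _ C: inserts after position(s) 1, 4, 11: keruvekudugogera
surface: keruvekudugogera

cell SUR=gu, ASPECT=ib, VEL=ra:
underlying: k-ruvkutug-og-gp
1. e -> o, i -> u / B C0 _: no change
2. f -> v, p -> b, s -> z, t -> d / V _ V: fires at position(s) 7: kruvkudugoggp
3. 0 -> i / C _ C #: inserts after position(s) 12: kruvkudugoggip
4. 0 -> e / C _ C: inserts after position(s) 1, 4, 11: keruvekudugogegip
surface: keruvekudugogegip


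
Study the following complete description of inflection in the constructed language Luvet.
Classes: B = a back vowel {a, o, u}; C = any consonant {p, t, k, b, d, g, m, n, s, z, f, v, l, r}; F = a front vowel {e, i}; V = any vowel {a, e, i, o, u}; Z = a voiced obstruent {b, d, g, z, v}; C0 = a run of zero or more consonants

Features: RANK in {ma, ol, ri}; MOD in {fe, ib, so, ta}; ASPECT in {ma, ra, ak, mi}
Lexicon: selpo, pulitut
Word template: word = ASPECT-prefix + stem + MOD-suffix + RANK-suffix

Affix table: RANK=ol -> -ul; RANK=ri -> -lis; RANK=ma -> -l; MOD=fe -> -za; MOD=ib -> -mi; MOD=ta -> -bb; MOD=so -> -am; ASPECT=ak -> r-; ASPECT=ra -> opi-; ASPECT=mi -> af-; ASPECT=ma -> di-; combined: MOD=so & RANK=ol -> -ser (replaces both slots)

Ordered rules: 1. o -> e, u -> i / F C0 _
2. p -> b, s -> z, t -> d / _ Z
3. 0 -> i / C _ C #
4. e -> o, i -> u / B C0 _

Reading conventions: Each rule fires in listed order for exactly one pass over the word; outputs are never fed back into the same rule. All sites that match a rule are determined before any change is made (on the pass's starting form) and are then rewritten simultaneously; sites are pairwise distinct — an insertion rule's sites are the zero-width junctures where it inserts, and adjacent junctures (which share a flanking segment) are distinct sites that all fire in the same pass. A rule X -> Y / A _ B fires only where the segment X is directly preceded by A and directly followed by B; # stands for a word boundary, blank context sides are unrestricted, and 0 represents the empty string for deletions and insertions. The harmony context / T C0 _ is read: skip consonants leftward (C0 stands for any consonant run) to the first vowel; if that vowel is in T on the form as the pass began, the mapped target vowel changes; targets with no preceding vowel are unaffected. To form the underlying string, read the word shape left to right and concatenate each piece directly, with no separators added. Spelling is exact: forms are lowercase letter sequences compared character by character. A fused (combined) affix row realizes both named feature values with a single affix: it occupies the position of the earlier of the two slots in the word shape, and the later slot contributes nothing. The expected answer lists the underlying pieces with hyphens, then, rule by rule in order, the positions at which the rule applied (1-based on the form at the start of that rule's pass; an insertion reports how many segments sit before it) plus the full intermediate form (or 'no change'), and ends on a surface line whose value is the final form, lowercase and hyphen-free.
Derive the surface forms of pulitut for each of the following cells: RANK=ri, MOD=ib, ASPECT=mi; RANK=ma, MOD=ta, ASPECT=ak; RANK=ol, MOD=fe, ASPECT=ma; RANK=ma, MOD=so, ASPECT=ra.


cell RANK=ri, MOD=ib, ASPECT=mi:
underlying: af-pulitut-mi-lis
1. o -> e, u -> i / F C0 _: fires at position(s) 8: afpulititmilis
2. p -> b, s -> z, t -> d / _ Z: no change
3. 0 -> i / C _ C #: no change
4. e -> o, i -> u / B C0 _: fires at position(s) 6: afpulutitmilis
surface: afpulutitmilis

cell RANK=ma, MOD=ta, ASPECT=ak:
underlying: r-pulitut-bb-l
1. o -> e, u -> i / F C0 _: fires at position(s) 7: rpulititbbl
2. p -> b, s -> z, t -> d / _ Z: fires at position(s) 8: rpulitidbbl
3. 0 -> i / C _ C #: inserts after position(s) 10: rpulitidbbil
4. e -> o, i -> u / B C0 _: fires at position(s) 5: rpulutidbbil
surface: rpulutidbbil

cell RANK=ol, MOD=fe, ASPECT=ma:
underlying: di-pulitut-za-ul
1. o -> e, u -> i / F C0 _: fires at position(s) 4, 8: dipilititzaul
2. p -> b, s -> z, t -> d / _ Z: fires at position(s) 9: dipilitidzaul
3. 0 -> i / C _ C #: no change
4. e -> o, i -> u / B C0 _: no change
surface: dipilitidzaul

cell RANK=ma, MOD=so, ASPECT=ra:
underlying: opi-pulitut-am-l
1. o -> e, u -> i / F C0 _: fires at position(s) 5, 9: opipilititaml
2. p -> b, s -> z, t -> d / _ Z: no change
3. 0 -> i / C _ C #: inserts after position(s) 12: opipilititamil
4. e -> o, i -> u / B C0 _: fires at position(s) 3, 13: opupilititamul
surface: opupilititamul


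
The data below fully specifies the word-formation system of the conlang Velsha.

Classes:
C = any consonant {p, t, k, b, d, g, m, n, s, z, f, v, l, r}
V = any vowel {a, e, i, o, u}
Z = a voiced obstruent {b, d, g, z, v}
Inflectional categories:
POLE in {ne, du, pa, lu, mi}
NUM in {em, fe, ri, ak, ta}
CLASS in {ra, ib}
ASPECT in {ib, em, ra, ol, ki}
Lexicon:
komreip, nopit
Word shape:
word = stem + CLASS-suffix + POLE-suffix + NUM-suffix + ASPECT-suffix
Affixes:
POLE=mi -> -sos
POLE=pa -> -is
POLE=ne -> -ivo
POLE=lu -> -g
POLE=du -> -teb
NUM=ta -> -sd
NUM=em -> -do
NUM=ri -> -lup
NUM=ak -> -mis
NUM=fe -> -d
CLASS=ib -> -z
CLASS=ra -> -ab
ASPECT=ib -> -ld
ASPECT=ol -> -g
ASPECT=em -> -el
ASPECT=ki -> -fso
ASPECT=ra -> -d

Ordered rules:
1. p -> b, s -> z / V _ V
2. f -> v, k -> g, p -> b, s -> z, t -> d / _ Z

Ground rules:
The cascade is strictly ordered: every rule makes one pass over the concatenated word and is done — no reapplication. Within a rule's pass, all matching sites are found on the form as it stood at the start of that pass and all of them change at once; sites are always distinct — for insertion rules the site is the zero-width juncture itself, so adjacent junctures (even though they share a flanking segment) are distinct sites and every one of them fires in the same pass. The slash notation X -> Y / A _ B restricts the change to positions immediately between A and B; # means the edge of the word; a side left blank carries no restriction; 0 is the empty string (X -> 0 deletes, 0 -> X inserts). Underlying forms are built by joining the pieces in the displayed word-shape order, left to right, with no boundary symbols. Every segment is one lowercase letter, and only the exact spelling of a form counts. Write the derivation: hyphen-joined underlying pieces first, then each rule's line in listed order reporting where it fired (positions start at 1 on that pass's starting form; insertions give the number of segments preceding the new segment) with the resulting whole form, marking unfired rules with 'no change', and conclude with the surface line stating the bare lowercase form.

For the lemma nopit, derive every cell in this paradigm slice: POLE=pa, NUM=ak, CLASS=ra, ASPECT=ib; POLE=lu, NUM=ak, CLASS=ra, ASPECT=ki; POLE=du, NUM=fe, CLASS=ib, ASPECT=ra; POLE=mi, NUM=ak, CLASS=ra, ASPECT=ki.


cell POLE=pa, NUM=ak, CLASS=ra, ASPECT=ib:
underlying: nopit-ab-is-mis-ld
1. p -> b, s -> z / V _ V: fires at position(s) 3: nobitabismisld
2. f -> v, k -> g, p -> b, s -> z, t -> d / _ Z: no change
surface: nobitabismisld

cell POLE=lu, NUM=ak, CLASS=ra, ASPECT=ki:
underlying: nopit-ab-g-mis-fso
1. p -> b, s -> z / V _ V: fires at position(s) 3: nobitabgmisfso
2. f -> v, k -> g, p -> b, s -> z, t -> d / _ Z: no change
surface: nobitabgmisfso

cell POLE=du, NUM=fe, CLASS=ib, ASPECT=ra:
underlying: nopit-z-teb-d-d
1. p -> b, s -> z / V _ V: fires at position(s) 3: nobitztebdd
2. f -> v, k -> g, p -> b, s -> z, t -> d / _ Z: fires at position(s) 5: nobidztebdd
surface: nobidztebdd

cell POLE=mi, NUM=ak, CLASS=ra, ASPECT=ki:
underlying: nopit-ab-sos-mis-fso
1. p -> b, s -> z / V _ V: fires at position(s) 3: nobitabsosmisfso
2. f -> v, k -> g, p -> b, s -> z, t -> d / _ Z: no change
surface: nobitabsosmisfso


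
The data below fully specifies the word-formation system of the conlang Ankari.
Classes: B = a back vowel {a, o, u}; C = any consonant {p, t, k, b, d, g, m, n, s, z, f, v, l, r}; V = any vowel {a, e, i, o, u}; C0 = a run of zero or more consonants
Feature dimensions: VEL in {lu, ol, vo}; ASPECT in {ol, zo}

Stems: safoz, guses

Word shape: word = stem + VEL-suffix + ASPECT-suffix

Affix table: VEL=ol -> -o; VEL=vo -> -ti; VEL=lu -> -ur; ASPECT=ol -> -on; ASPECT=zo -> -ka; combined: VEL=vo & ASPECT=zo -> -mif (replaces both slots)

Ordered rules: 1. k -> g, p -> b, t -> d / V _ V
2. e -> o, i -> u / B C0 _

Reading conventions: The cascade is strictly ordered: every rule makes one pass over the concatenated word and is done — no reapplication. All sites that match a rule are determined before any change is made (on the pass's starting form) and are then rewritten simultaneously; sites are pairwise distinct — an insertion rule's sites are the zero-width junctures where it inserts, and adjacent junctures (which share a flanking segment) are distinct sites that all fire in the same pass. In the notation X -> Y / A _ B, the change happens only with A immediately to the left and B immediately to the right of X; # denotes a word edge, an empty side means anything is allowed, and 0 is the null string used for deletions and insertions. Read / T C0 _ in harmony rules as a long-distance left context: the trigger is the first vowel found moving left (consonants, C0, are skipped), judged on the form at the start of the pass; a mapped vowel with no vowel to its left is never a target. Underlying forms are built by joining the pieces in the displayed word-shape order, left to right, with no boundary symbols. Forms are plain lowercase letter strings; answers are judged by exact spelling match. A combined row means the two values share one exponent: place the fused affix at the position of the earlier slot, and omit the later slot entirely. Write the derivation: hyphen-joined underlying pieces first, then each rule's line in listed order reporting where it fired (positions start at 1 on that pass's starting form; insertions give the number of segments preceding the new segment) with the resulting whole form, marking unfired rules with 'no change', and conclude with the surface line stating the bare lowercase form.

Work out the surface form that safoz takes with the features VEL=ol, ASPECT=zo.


underlying: safoz-o-ka
1. k -> g, p -> b, t -> d / V _ V: fires at position(s) 7: safozoga
2. e -> o, i -> u / B C0 _: no change
surface: safozoga


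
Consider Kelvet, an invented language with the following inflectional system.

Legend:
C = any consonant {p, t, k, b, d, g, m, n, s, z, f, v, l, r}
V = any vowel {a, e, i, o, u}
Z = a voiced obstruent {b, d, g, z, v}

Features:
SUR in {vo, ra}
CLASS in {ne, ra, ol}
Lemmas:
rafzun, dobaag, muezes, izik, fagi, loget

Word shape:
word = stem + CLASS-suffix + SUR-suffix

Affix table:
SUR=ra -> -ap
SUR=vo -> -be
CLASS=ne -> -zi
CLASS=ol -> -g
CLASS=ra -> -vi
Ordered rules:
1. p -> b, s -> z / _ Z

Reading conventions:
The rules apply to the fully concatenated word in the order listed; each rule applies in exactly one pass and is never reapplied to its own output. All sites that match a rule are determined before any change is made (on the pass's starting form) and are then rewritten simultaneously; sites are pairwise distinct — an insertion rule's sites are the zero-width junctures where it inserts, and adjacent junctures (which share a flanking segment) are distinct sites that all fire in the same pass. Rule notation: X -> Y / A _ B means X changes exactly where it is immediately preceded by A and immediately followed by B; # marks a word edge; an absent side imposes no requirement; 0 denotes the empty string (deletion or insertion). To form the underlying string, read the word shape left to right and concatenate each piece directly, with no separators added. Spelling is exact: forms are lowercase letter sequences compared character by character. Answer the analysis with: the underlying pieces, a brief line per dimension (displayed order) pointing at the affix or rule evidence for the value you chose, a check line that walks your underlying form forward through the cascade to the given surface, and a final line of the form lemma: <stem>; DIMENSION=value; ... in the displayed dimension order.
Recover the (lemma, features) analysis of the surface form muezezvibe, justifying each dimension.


underlying: muezes-vi-be
SUR=vo - signalled by the affix -be
CLASS=ra - signalled by the affix -vi
check: muezesvibe -> muezezvibe
lemma: muezes; SUR=vo; CLASS=ra


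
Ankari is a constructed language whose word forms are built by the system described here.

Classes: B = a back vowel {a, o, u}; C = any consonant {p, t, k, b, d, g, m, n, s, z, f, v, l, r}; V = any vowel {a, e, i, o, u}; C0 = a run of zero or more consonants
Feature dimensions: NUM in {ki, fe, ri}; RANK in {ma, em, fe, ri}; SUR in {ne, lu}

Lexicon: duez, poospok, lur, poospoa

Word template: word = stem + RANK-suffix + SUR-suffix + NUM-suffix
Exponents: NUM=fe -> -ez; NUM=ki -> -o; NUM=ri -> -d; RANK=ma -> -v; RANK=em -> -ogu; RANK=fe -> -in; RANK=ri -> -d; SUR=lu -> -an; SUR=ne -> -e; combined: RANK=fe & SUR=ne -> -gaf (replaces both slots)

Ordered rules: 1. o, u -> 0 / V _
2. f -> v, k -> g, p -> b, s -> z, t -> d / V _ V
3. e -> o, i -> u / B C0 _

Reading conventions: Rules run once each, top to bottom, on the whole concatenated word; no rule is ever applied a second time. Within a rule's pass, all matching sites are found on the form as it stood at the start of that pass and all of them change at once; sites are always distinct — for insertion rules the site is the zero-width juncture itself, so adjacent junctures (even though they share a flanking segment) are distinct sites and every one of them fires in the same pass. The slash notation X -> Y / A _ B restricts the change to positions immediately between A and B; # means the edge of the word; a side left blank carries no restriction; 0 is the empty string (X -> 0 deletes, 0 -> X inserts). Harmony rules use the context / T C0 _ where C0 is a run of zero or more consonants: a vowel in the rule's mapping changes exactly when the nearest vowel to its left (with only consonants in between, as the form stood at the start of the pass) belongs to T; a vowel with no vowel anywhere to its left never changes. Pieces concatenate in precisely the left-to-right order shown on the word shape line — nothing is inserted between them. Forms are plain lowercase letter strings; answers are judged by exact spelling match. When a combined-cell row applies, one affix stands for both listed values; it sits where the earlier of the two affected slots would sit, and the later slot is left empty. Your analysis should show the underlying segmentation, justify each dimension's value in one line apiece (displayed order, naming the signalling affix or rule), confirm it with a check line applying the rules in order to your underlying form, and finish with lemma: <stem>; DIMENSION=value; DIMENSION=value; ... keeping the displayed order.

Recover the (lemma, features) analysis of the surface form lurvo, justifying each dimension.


underlying: lur-v-e-o
NUM=ki - signalled by the affix -o
RANK=ma - signalled by the affix -v
SUR=ne - signalled by the affix -e
check: lurveo -> lurve -> lurve -> lurvo
lemma: lur; NUM=ki; RANK=ma; SUR=ne


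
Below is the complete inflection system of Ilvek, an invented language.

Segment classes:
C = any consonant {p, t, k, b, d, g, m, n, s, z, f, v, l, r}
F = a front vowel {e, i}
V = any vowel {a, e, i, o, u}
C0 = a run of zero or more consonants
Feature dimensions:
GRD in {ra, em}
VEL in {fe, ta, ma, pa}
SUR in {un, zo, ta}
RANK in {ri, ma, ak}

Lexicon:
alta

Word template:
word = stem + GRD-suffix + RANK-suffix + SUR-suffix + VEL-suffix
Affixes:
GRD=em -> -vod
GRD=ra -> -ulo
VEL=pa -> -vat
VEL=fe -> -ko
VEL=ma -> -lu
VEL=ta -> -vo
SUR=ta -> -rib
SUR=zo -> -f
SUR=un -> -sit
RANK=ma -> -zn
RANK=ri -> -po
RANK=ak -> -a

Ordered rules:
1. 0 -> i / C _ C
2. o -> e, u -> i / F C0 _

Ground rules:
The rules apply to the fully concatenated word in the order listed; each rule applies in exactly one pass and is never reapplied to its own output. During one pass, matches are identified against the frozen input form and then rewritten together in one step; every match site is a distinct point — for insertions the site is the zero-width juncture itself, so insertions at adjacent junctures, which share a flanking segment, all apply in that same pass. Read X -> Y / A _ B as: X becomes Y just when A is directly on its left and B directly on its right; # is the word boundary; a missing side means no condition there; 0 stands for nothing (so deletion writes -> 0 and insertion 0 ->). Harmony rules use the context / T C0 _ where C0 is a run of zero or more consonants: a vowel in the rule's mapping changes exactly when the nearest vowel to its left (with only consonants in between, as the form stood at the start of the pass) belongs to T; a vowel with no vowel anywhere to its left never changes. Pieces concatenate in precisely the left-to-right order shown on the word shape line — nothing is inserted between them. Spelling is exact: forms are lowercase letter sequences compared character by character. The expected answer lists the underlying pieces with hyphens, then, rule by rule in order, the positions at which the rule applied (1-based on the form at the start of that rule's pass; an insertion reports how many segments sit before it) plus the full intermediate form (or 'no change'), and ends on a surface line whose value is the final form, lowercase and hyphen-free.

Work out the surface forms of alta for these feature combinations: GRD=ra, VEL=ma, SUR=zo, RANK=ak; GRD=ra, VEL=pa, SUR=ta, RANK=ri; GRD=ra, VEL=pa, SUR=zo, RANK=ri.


cell GRD=ra, VEL=ma, SUR=zo, RANK=ak:
underlying: alta-ulo-a-f-lu
1. 0 -> i / C _ C: inserts after position(s) 2, 9: alitauloafilu
2. o -> e, u -> i / F C0 _: fires at position(s) 13: alitauloafili
surface: alitauloafili

cell GRD=ra, VEL=pa, SUR=ta, RANK=ri:
underlying: alta-ulo-po-rib-vat
1. 0 -> i / C _ C: inserts after position(s) 2, 12: alitauloporibivat
2. o -> e, u -> i / F C0 _: no change
surface: alitauloporibivat

cell GRD=ra, VEL=pa, SUR=zo, RANK=ri:
underlying: alta-ulo-po-f-vat
1. 0 -> i / C _ C: inserts after position(s) 2, 10: alitaulopofivat
2. o -> e, u -> i / F C0 _: no change
surface: alitaulopofivat


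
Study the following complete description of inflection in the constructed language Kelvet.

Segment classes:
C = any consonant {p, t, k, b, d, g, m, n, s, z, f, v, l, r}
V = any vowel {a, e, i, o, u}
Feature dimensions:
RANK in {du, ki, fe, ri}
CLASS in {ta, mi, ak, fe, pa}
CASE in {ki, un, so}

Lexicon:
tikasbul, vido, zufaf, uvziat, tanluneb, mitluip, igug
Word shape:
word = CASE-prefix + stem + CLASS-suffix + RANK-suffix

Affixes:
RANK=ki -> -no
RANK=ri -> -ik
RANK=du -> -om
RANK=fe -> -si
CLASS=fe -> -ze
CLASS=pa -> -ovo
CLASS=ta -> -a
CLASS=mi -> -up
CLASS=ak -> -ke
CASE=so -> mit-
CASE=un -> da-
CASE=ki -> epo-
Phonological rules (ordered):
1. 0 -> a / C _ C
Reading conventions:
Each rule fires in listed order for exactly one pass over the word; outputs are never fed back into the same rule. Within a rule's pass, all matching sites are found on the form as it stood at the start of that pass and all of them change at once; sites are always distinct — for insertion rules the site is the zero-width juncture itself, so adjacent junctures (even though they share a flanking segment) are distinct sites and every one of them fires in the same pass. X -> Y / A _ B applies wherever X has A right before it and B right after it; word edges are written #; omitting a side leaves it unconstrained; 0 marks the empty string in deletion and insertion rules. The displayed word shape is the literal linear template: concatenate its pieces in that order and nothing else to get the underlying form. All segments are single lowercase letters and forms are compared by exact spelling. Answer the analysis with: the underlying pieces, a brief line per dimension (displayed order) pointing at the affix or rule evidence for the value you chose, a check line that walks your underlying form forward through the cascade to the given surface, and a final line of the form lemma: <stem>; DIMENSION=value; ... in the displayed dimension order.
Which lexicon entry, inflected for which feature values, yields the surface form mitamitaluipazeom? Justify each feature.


underlying: mit-mitluip-ze-om
RANK=du - signalled by the affix -om
CLASS=fe - signalled by the affix -ze
CASE=so - signalled by the affix mit-
check: mitmitluipzeom -> mitamitaluipazeom
lemma: mitluip; RANK=du; CLASS=fe; CASE=so


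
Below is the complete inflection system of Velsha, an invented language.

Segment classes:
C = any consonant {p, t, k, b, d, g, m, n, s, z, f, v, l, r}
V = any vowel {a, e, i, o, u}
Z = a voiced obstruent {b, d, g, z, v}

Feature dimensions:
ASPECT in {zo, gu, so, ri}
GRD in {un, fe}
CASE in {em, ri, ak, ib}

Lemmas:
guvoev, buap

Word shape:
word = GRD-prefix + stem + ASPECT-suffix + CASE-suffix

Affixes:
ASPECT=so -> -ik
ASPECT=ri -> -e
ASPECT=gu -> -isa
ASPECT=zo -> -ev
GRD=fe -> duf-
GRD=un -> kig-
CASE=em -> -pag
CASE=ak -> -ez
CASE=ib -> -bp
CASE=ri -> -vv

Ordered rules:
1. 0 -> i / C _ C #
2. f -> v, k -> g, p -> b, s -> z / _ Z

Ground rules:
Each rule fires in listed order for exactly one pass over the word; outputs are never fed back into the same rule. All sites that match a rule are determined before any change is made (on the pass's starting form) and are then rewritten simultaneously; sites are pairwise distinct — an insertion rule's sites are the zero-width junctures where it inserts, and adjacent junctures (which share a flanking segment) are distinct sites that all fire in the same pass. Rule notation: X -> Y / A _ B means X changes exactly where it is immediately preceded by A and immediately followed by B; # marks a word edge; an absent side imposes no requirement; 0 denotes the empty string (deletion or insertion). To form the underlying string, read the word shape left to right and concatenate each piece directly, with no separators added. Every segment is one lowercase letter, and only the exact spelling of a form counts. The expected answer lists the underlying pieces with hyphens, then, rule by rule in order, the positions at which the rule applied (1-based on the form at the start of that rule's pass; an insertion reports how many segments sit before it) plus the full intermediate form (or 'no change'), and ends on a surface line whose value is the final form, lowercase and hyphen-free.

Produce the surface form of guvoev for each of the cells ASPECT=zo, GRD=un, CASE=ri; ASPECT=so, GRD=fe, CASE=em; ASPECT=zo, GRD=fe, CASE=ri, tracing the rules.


cell ASPECT=zo, GRD=un, CASE=ri:
underlying: kig-guvoev-ev-vv
1. 0 -> i / C _ C #: inserts after position(s) 12: kigguvoevevviv
2. f -> v, k -> g, p -> b, s -> z / _ Z: no change
surface: kigguvoevevviv

cell ASPECT=so, GRD=fe, CASE=em:
underlying: duf-guvoev-ik-pag
1. 0 -> i / C _ C #: no change
2. f -> v, k -> g, p -> b, s -> z / _ Z: fires at position(s) 3: duvguvoevikpag
surface: duvguvoevikpag

cell ASPECT=zo, GRD=fe, CASE=ri:
underlying: duf-guvoev-ev-vv
1. 0 -> i / C _ C #: inserts after position(s) 12: dufguvoevevviv
2. f -> v, k -> g, p -> b, s -> z / _ Z: fires at position(s) 3: duvguvoevevviv
surface: duvguvoevevviv


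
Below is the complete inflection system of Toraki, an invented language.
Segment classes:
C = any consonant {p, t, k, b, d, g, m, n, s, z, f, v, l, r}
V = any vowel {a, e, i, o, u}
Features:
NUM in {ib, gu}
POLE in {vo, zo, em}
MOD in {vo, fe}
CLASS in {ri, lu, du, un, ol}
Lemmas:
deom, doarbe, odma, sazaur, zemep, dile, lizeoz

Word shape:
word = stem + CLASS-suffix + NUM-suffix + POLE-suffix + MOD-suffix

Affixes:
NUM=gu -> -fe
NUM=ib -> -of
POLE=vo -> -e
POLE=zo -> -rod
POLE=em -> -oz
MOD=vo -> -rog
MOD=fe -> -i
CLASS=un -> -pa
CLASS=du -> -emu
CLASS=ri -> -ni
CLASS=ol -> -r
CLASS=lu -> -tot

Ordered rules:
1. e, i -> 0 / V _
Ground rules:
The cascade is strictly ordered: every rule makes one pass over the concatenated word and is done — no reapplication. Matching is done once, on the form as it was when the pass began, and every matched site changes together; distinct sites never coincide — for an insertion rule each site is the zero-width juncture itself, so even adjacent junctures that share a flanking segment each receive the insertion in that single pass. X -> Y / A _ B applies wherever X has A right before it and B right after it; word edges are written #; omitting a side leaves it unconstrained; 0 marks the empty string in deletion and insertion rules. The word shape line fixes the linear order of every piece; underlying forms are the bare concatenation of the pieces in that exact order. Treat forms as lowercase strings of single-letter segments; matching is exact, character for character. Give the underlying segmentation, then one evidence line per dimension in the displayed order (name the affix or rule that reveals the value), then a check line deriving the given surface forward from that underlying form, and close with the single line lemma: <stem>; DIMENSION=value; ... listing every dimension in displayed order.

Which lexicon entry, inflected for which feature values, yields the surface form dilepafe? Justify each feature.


underlying: dile-pa-fe-e-i
NUM=gu - signalled by the affix -fe
POLE=vo - signalled by the affix -e
MOD=fe - signalled by the affix -i
CLASS=un - signalled by the affix -pa
check: dilepafeei -> dilepafe
lemma: dile; NUM=gu; POLE=vo; MOD=fe; CLASS=un


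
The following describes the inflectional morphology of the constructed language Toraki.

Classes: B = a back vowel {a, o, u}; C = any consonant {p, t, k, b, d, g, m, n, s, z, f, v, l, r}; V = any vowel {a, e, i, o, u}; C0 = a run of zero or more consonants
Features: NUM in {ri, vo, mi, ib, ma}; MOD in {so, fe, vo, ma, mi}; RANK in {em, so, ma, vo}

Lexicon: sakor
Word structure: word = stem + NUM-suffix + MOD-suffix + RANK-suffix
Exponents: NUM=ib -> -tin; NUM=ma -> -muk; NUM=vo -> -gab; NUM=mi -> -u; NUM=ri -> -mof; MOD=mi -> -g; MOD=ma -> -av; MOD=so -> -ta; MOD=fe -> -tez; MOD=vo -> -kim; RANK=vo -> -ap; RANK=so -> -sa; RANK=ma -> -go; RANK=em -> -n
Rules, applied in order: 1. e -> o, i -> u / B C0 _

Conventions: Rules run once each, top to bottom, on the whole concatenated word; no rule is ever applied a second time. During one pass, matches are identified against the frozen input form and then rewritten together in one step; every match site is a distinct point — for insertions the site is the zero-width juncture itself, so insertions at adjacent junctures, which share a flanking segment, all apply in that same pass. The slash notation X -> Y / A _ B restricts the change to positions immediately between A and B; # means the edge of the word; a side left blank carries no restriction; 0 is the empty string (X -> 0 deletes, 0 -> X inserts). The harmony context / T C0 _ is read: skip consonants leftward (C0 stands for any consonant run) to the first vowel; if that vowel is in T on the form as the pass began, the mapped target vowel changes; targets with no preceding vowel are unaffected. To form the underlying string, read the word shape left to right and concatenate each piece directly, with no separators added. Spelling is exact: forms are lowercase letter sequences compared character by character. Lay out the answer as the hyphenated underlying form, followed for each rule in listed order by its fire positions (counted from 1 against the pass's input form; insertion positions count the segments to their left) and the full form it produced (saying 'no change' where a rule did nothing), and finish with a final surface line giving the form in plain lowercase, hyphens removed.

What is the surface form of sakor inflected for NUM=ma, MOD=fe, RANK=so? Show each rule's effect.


underlying: sakor-muk-tez-sa
1. e -> o, i -> u / B C0 _: fires at position(s) 10: sakormuktozsa
surface: sakormuktozsa
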